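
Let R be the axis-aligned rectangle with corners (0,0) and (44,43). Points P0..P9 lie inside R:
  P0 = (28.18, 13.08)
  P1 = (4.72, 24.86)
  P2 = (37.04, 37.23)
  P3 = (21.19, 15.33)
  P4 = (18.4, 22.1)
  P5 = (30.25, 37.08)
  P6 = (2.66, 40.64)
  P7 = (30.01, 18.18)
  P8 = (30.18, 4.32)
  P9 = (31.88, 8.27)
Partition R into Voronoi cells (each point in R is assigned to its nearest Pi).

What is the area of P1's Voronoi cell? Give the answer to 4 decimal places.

Area of P1's cell: 297.0506

1. box [0,44]×[0,43]: [(0, 0) (44, 0) (44, 43) (0, 43)]
2. ⊥bis P1·P0 via (16.45,18.97): [(0, 0) (6.9246, 0) (28.5162, 43) (0, 43)]  |A|=761.9769
3. ⊥bis P1·P2 via (20.88,31.045): [(0, 0) (6.9246, 0) (21.5864, 29.1993) (16.3044, 43) (0, 43)]  |A|=677.7108
4. ⊥bis P1·P3 via (12.955,20.095): [(0, 0) (1.3275, 0) (20.2474, 32.6979) (16.3044, 43) (0, 43)]  |A|=541.0064
5. ⊥bis P1·P4 via (11.56,23.48): [(0, 0) (1.3275, 0) (9.7647, 14.5814) (15.4982, 43) (0, 43)]  |A|=439.8379
6. ⊥bis P1·P5 via (17.485,30.97): [(0, 0) (1.3275, 0) (9.7647, 14.5814) (14.3799, 37.4571) (11.7268, 43) (0, 43)]  |A|=429.3855
7. ⊥bis P1·P6 via (3.69,32.75): [(0, 32.2683) (0, 0) (1.3275, 0) (9.7647, 14.5814) (13.6937, 34.0559)]  |A|=297.0506
8. ⊥bis P1·P7 via (17.365,21.52): [(0, 32.2683) (0, 0) (1.3275, 0) (9.7647, 14.5814) (13.6937, 34.0559)]  |A|=297.0506
9. ⊥bis P1·P8 via (17.45,14.59): [(0, 32.2683) (0, 0) (1.3275, 0) (9.7647, 14.5814) (13.6937, 34.0559)]  |A|=297.0506
10. ⊥bis P1·P9 via (18.3,16.565): [(0, 32.2683) (0, 0) (1.3275, 0) (9.7647, 14.5814) (13.6937, 34.0559)]  |A|=297.0506
11. canonical 5-gon: [(0, 32.2683) (0, 0) (1.3275, 0) (9.7647, 14.5814) (13.6937, 34.0559)]
12. shoelace: 297.0506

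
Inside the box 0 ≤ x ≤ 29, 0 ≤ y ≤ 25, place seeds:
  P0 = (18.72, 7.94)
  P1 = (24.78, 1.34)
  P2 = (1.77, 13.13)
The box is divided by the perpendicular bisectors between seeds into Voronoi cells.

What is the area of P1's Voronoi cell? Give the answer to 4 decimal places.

1. box [0,29]×[0,25]: [(0, 0) (29, 0) (29, 25) (0, 25)]
2. ⊥bis P1·P0 via (21.75,4.64): [(16.6965, 0) (29, 0) (29, 11.2968)]  |A|=69.495
3. ⊥bis P1·P2 via (13.275,7.235): [(16.6965, 0) (29, 0) (29, 11.2968)]  |A|=69.495
4. canonical 3-gon: [(16.6965, 0) (29, 0) (29, 11.2968)]
5. shoelace: 69.495

Area of P1's cell: 69.4950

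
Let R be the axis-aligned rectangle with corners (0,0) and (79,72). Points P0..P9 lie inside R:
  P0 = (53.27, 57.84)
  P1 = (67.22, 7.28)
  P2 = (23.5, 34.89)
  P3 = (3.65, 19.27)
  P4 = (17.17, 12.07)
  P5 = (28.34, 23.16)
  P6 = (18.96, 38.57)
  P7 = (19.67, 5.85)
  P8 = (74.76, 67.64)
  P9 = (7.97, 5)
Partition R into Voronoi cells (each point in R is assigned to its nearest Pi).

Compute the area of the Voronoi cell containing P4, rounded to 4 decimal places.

1. box [0,79]×[0,72]: [(0, 0) (79, 0) (79, 72) (0, 72)]
2. ⊥bis P4·P0 via (35.22,34.955): [(0, 62.7339) (0, 0) (79, 0) (79, 0.4246)]  |A|=2494.7609
3. ⊥bis P4·P1 via (42.195,9.675): [(43.955, 28.0654) (0, 62.7339) (0, 0) (41.2691, 0)]  |A|=1957.8537
4. ⊥bis P4·P2 via (20.335,23.48): [(42.9167, 17.2161) (0, 29.1207) (0, 0) (41.2691, 0)]  |A|=980.1283
5. ⊥bis P4·P3 via (10.41,15.67): [(42.9167, 17.2161) (15.3113, 24.8735) (2.065, 0) (41.2691, 0)]  |A|=731.5084
6. ⊥bis P4·P5 via (22.755,17.615): [(15.6386, 24.7827) (15.3113, 24.8735) (2.065, 0) (40.2438, 0)]  |A|=477.7597
7. ⊥bis P4·P6 via (18.065,25.32): [(15.6386, 24.7827) (15.3113, 24.8735) (2.065, 0) (40.2438, 0)]  |A|=477.7597
8. ⊥bis P4·P7 via (18.42,8.96): [(27.6606, 12.6741) (15.6386, 24.7827) (15.3113, 24.8735) (3.682, 3.0364)]  |A|=207.2077
9. ⊥bis P4·P8 via (45.965,39.855): [(27.6606, 12.6741) (15.6386, 24.7827) (15.3113, 24.8735) (3.682, 3.0364)]  |A|=207.2077
10. ⊥bis P4·P9 via (12.57,8.535): [(13.701, 7.0633) (27.6606, 12.6741) (15.6386, 24.7827) (15.3113, 24.8735) (9.0498, 13.1158)]  |A|=167.5229
11. canonical 5-gon: [(13.701, 7.0633) (27.6606, 12.6741) (15.6386, 24.7827) (15.3113, 24.8735) (9.0498, 13.1158)]
12. shoelace: 167.5229

Area of P4's cell: 167.5229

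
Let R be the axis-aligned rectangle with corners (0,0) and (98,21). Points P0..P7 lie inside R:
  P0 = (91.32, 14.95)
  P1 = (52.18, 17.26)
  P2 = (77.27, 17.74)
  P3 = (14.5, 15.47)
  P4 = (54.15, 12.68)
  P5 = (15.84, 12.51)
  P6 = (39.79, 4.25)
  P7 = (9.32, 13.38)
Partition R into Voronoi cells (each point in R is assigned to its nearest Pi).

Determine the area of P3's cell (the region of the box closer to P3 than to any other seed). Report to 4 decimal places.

Area of P3's cell: 87.6307

1. box [0,98]×[0,21]: [(0, 0) (98, 0) (98, 21) (0, 21)]
2. ⊥bis P3·P0 via (52.91,15.21): [(0, 0) (52.807, 0) (52.9492, 21) (0, 21)]  |A|=1110.4405
3. ⊥bis P3·P1 via (33.34,16.365): [(0, 0) (34.1174, 0) (33.1198, 21) (0, 21)]  |A|=705.991
4. ⊥bis P3·P2 via (45.885,16.605): [(0, 0) (34.1174, 0) (33.1198, 21) (0, 21)]  |A|=705.991
5. ⊥bis P3·P4 via (34.325,14.075): [(0, 0) (33.3346, 0) (33.8019, 6.6413) (33.1198, 21) (0, 21)]  |A|=703.3915
6. ⊥bis P3·P5 via (15.17,13.99): [(0, 7.1225) (30.6548, 21) (0, 21)]  |A|=212.7058
7. ⊥bis P3·P6 via (27.145,9.86): [(0, 7.1225) (30.6548, 21) (0, 21)]  |A|=212.7058
8. ⊥bis P3·P7 via (11.91,14.425): [(12.5619, 12.8093) (30.6548, 21) (9.2572, 21)]  |A|=87.6307
9. canonical 3-gon: [(12.5619, 12.8093) (30.6548, 21) (9.2572, 21)]
10. shoelace: 87.6307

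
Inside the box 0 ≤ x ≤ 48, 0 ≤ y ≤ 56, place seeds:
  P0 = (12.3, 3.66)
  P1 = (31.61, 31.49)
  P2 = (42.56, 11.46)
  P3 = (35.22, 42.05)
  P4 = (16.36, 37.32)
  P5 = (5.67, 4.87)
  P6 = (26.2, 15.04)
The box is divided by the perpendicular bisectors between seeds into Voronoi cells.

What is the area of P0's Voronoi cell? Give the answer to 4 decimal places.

1. box [0,48]×[0,56]: [(0, 0) (48, 0) (48, 56) (0, 56)]
2. ⊥bis P0·P1 via (21.955,17.575): [(0, 32.8086) (0, 0) (47.2845, 0)]  |A|=775.6688
3. ⊥bis P0·P2 via (27.43,7.56): [(25.4787, 15.1301) (0, 32.8086) (0, 0) (29.3787, 0)]  |A|=640.211
4. ⊥bis P0·P3 via (23.76,22.855): [(25.4787, 15.1301) (0, 32.8086) (0, 0) (29.3787, 0)]  |A|=640.211
5. ⊥bis P0·P4 via (14.33,20.49): [(25.4787, 15.1301) (18.4743, 19.9901) (0, 22.2185) (0, 0) (29.3787, 0)]  |A|=542.3885
6. ⊥bis P0·P5 via (8.985,4.265): [(25.4787, 15.1301) (18.4743, 19.9901) (11.9975, 20.7713) (8.2066, 0) (29.3787, 0)]  |A|=323.8746
7. ⊥bis P0·P6 via (19.25,9.35): [(11.615, 18.6757) (8.2066, 0) (26.9049, 0)]  |A|=174.6016
8. canonical 3-gon: [(11.615, 18.6757) (8.2066, 0) (26.9049, 0)]
9. shoelace: 174.6016

Area of P0's cell: 174.6016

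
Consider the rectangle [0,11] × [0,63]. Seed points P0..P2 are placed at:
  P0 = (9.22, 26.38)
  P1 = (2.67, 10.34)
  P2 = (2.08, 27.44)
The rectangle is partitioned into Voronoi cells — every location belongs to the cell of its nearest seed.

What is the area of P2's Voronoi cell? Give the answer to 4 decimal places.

1. box [0,11]×[0,63]: [(0, 0) (11, 0) (11, 63) (0, 63)]
2. ⊥bis P2·P0 via (5.65,26.91): [(0, 0) (1.655, 0) (11, 62.9468) (11, 63) (0, 63)]  |A|=398.8798
3. ⊥bis P2·P1 via (2.375,18.89): [(0, 18.8081) (4.4701, 18.9623) (11, 62.9468) (11, 63) (0, 63)]  |A|=341.1521
4. canonical 5-gon: [(0, 18.8081) (4.4701, 18.9623) (11, 62.9468) (11, 63) (0, 63)]
5. shoelace: 341.1521

Area of P2's cell: 341.1521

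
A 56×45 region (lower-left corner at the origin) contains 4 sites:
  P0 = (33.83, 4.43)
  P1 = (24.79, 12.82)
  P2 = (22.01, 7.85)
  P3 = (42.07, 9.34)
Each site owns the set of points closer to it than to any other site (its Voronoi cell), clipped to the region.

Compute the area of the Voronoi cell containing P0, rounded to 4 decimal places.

1. box [0,56]×[0,45]: [(0, 0) (56, 0) (56, 45) (0, 45)]
2. ⊥bis P0·P1 via (29.31,8.625): [(21.3052, 0) (56, 0) (56, 37.3828)]  |A|=648.4944
3. ⊥bis P0·P2 via (27.92,6.14): [(28.3351, 7.5745) (26.1435, 0) (56, 0) (56, 37.3828)]  |A|=630.1705
4. ⊥bis P0·P3 via (37.95,6.885): [(33.9403, 13.6141) (28.3351, 7.5745) (26.1435, 0) (42.0526, 0)]  |A|=122.9044
5. canonical 4-gon: [(33.9403, 13.6141) (28.3351, 7.5745) (26.1435, 0) (42.0526, 0)]
6. shoelace: 122.9044

Area of P0's cell: 122.9044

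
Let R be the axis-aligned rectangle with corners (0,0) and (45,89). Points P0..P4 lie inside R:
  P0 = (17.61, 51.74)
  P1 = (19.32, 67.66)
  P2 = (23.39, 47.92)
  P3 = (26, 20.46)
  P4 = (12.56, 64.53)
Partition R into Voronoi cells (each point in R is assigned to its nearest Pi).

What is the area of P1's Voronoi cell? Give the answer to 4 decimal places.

Area of P1's cell: 947.3327

1. box [0,45]×[0,89]: [(0, 0) (45, 0) (45, 89) (0, 89)]
2. ⊥bis P1·P0 via (18.465,59.7): [(0, 61.6834) (45, 56.8498) (45, 89) (0, 89)]  |A|=1338.0033
3. ⊥bis P1·P2 via (21.355,57.79): [(0, 61.6834) (26.4558, 58.8417) (45, 62.6651) (45, 89) (0, 89)]  |A|=1284.0832
4. ⊥bis P1·P3 via (22.66,44.06): [(0, 61.6834) (26.4558, 58.8417) (45, 62.6651) (45, 89) (0, 89)]  |A|=1284.0832
5. ⊥bis P1·P4 via (15.94,66.095): [(18.9238, 59.6507) (26.4558, 58.8417) (45, 62.6651) (45, 89) (5.3346, 89)]  |A|=947.3327
6. canonical 5-gon: [(18.9238, 59.6507) (26.4558, 58.8417) (45, 62.6651) (45, 89) (5.3346, 89)]
7. shoelace: 947.3327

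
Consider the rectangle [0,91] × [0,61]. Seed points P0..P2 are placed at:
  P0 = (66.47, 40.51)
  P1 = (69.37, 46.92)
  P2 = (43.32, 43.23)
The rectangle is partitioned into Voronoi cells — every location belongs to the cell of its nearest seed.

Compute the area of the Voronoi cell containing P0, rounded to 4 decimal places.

1. box [0,91]×[0,61]: [(0, 0) (91, 0) (91, 61) (0, 61)]
2. ⊥bis P0·P1 via (67.92,43.715): [(0, 0) (91, 0) (91, 33.2732) (29.7142, 61) (0, 61)]  |A|=4701.37
3. ⊥bis P0·P2 via (54.895,41.87): [(49.9755, 0) (91, 0) (91, 33.2732) (55.7583, 49.2172)]  |A|=1595.858
4. canonical 4-gon: [(49.9755, 0) (91, 0) (91, 33.2732) (55.7583, 49.2172)]
5. shoelace: 1595.858

Area of P0's cell: 1595.8580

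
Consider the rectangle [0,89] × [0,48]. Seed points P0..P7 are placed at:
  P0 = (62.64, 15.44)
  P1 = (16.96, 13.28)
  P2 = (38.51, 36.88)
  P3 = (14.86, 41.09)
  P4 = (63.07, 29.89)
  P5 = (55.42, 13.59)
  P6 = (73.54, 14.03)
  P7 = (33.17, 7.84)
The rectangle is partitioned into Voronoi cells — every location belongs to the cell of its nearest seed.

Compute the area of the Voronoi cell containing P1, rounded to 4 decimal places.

1. box [0,89]×[0,48]: [(0, 0) (89, 0) (89, 48) (0, 48)]
2. ⊥bis P1·P0 via (39.8,14.36): [(0, 0) (40.479, 0) (38.2093, 48) (0, 48)]  |A|=1888.5201
3. ⊥bis P1·P2 via (27.735,25.08): [(0, 0) (40.479, 0) (39.8147, 14.0496) (2.6347, 48) (0, 48)]  |A|=1284.6337
4. ⊥bis P1·P3 via (15.91,27.185): [(0, 25.9836) (0, 0) (40.479, 0) (39.8147, 14.0496) (24.7026, 27.849)]  |A|=986.1563
5. ⊥bis P1·P4 via (40.015,21.585): [(0, 25.9836) (0, 0) (40.479, 0) (39.8147, 14.0496) (24.7026, 27.849)]  |A|=986.1563
6. ⊥bis P1·P5 via (36.19,13.435): [(0, 25.9836) (0, 0) (36.2983, 0) (36.1581, 17.3885) (24.7026, 27.849)]  |A|=925.2305
7. ⊥bis P1·P6 via (45.25,13.655): [(0, 25.9836) (0, 0) (36.2983, 0) (36.1581, 17.3885) (24.7026, 27.849)]  |A|=925.2305
8. ⊥bis P1·P7 via (25.065,10.56): [(0, 25.9836) (0, 0) (21.5211, 0) (29.4211, 23.5403) (24.7026, 27.849)]  |A|=693.1586
9. canonical 5-gon: [(0, 25.9836) (0, 0) (21.5211, 0) (29.4211, 23.5403) (24.7026, 27.849)]
10. shoelace: 693.1586

Area of P1's cell: 693.1586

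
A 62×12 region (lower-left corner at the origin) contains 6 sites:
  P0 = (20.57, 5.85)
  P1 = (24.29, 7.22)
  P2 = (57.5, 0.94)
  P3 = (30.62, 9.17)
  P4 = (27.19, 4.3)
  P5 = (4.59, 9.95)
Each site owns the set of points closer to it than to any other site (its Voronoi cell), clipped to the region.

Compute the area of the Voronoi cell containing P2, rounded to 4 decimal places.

1. box [0,62]×[0,12]: [(0, 0) (62, 0) (62, 12) (0, 12)]
2. ⊥bis P2·P0 via (39.035,3.395): [(38.5836, 0) (62, 0) (62, 12) (40.1791, 12)]  |A|=271.4239
3. ⊥bis P2·P1 via (40.895,4.08): [(40.1235, 0) (62, 0) (62, 12) (42.3927, 12)]  |A|=248.9031
4. ⊥bis P2·P3 via (44.06,5.055): [(42.5123, 0) (62, 0) (62, 12) (46.1864, 12)]  |A|=211.808
5. ⊥bis P2·P4 via (42.345,2.62): [(42.5123, 0) (62, 0) (62, 12) (46.1864, 12)]  |A|=211.808
6. ⊥bis P2·P5 via (31.045,5.445): [(42.5123, 0) (62, 0) (62, 12) (46.1864, 12)]  |A|=211.808
7. canonical 4-gon: [(42.5123, 0) (62, 0) (62, 12) (46.1864, 12)]
8. shoelace: 211.808

Area of P2's cell: 211.8080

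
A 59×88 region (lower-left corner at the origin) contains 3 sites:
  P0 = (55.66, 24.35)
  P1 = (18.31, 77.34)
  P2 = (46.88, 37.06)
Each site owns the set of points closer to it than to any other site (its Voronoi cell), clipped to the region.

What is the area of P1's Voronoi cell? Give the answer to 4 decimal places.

Area of P1's cell: 1946.7190

1. box [0,59]×[0,88]: [(0, 0) (59, 0) (59, 88) (0, 88)]
2. ⊥bis P1·P0 via (36.985,50.845): [(0, 24.7761) (59, 66.3623) (59, 88) (0, 88)]  |A|=2503.4173
3. ⊥bis P1·P2 via (32.595,57.2): [(0, 34.0809) (59, 75.9287) (59, 88) (0, 88)]  |A|=1946.719
4. canonical 4-gon: [(0, 34.0809) (59, 75.9287) (59, 88) (0, 88)]
5. shoelace: 1946.719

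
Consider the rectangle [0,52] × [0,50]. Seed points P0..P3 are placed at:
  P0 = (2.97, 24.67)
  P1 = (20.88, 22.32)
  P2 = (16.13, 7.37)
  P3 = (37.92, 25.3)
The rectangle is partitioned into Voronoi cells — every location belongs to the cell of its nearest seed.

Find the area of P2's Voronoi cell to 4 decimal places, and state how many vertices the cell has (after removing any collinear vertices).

1. box [0,52]×[0,50]: [(0, 0) (52, 0) (52, 50) (0, 50)]
2. ⊥bis P2·P0 via (9.55,16.02): [(0, 8.7554) (0, 0) (52, 0) (52, 48.3114)]  |A|=1483.7373
3. ⊥bis P2·P1 via (18.505,14.845): [(11.0988, 17.1981) (0, 8.7554) (0, 0) (52, 0) (52, 4.2028)]  |A|=581.6881
4. ⊥bis P2·P3 via (27.025,16.335): [(31.7011, 10.6523) (11.0988, 17.1981) (0, 8.7554) (0, 0) (40.4663, 0)]  |A|=477.6023
5. canonical 5-gon: [(31.7011, 10.6523) (11.0988, 17.1981) (0, 8.7554) (0, 0) (40.4663, 0)]
6. shoelace: 477.6023

Area of P2's cell: 477.6023 (5 vertices)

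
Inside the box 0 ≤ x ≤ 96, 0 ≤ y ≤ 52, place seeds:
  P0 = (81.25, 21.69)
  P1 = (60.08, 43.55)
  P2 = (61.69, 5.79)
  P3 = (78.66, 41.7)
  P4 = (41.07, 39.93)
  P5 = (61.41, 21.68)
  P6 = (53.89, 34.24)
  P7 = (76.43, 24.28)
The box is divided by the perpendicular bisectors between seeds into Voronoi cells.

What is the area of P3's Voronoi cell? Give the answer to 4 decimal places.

1. box [0,96]×[0,52]: [(0, 0) (96, 0) (96, 52) (0, 52)]
2. ⊥bis P3·P0 via (79.955,31.695): [(0, 21.346) (96, 33.7718) (96, 52) (0, 52)]  |A|=2346.346
3. ⊥bis P3·P1 via (69.37,42.625): [(68.1293, 30.1643) (96, 33.7718) (96, 52) (70.3035, 52)]  |A|=534.567
4. ⊥bis P3·P2 via (70.175,23.745): [(68.1293, 30.1643) (96, 33.7718) (96, 52) (70.3035, 52)]  |A|=534.567
5. ⊥bis P3·P4 via (59.865,40.815): [(68.1293, 30.1643) (96, 33.7718) (96, 52) (70.3035, 52)]  |A|=534.567
6. ⊥bis P3·P5 via (70.035,31.69): [(68.4198, 33.0817) (71.3255, 30.578) (96, 33.7718) (96, 52) (70.3035, 52)]  |A|=529.9647
7. ⊥bis P3·P6 via (66.275,37.97): [(68.4198, 33.0817) (71.3255, 30.578) (96, 33.7718) (96, 52) (70.3035, 52)]  |A|=529.9647
8. ⊥bis P3·P7 via (77.545,32.99): [(68.5256, 34.1446) (83.7868, 32.191) (96, 33.7718) (96, 52) (70.3035, 52)]  |A|=503.8081
9. canonical 5-gon: [(68.5256, 34.1446) (83.7868, 32.191) (96, 33.7718) (96, 52) (70.3035, 52)]
10. shoelace: 503.8081

Area of P3's cell: 503.8081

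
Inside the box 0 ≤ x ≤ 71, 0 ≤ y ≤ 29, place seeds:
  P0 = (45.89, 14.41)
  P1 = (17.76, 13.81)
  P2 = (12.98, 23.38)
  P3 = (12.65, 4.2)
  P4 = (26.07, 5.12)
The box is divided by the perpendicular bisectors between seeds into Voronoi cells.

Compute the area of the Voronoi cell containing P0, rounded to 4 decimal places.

Area of P0's cell: 1056.0832

1. box [0,71]×[0,29]: [(0, 0) (71, 0) (71, 29) (0, 29)]
2. ⊥bis P0·P1 via (31.825,14.11): [(32.126, 0) (71, 0) (71, 29) (31.5074, 29)]  |A|=1136.3162
3. ⊥bis P0·P2 via (29.435,18.895): [(31.5569, 26.68) (32.126, 0) (71, 0) (71, 29) (32.1892, 29)]  |A|=1135.5253
4. ⊥bis P0·P3 via (29.27,9.305): [(31.5569, 26.68) (32.1258, 0.0076) (32.1281, 0) (71, 0) (71, 29) (32.1892, 29)]  |A|=1135.5253
5. ⊥bis P0·P4 via (35.98,9.765): [(31.5569, 26.68) (31.724, 18.8451) (40.557, 0) (71, 0) (71, 29) (32.1892, 29)]  |A|=1056.0832
6. canonical 6-gon: [(31.5569, 26.68) (31.724, 18.8451) (40.557, 0) (71, 0) (71, 29) (32.1892, 29)]
7. shoelace: 1056.0832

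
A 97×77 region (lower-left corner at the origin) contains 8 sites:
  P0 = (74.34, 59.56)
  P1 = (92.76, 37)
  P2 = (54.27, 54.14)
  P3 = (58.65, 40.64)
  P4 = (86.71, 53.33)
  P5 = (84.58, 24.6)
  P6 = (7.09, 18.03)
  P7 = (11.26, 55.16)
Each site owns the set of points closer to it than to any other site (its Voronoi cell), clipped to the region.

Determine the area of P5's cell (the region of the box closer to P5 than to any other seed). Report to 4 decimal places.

Area of P5's cell: 1164.4846

1. box [0,97]×[0,77]: [(0, 0) (97, 0) (97, 77) (0, 77)]
2. ⊥bis P5·P0 via (79.46,42.08): [(0, 18.8057) (0, 0) (97, 0) (97, 47.2176)]  |A|=3202.1276
3. ⊥bis P5·P1 via (88.67,30.8): [(73.9966, 40.4797) (0, 18.8057) (0, 0) (97, 0) (97, 25.3049)]  |A|=2950.0941
4. ⊥bis P5·P2 via (69.425,39.37): [(73.9966, 40.4797) (69.1122, 39.0491) (31.0552, 0) (97, 0) (97, 25.3049)]  |A|=1693.9055
5. ⊥bis P5·P3 via (71.615,32.62): [(75.7581, 39.3177) (51.4366, 0) (97, 0) (97, 25.3049)]  |A|=1164.4846
6. ⊥bis P5·P4 via (85.645,38.965): [(75.7581, 39.3177) (51.4366, 0) (97, 0) (97, 25.3049)]  |A|=1164.4846
7. ⊥bis P5·P6 via (45.835,21.315): [(75.7581, 39.3177) (51.4366, 0) (97, 0) (97, 25.3049)]  |A|=1164.4846
8. ⊥bis P5·P7 via (47.92,39.88): [(75.7581, 39.3177) (51.4366, 0) (97, 0) (97, 25.3049)]  |A|=1164.4846
9. canonical 4-gon: [(75.7581, 39.3177) (51.4366, 0) (97, 0) (97, 25.3049)]
10. shoelace: 1164.4846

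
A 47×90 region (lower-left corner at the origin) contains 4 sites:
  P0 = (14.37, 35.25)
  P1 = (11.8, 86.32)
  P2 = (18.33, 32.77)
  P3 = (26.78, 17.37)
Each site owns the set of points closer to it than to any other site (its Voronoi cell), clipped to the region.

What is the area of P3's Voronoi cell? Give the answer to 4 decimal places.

Area of P3's cell: 1201.1415

1. box [0,47]×[0,90]: [(0, 0) (47, 0) (47, 90) (0, 90)]
2. ⊥bis P3·P0 via (20.575,26.31): [(0, 12.0295) (0, 0) (47, 0) (47, 44.6508)]  |A|=1331.9875
3. ⊥bis P3·P1 via (19.29,51.845): [(0, 12.0295) (0, 0) (47, 0) (47, 44.6508)]  |A|=1331.9875
4. ⊥bis P3·P2 via (22.555,25.07): [(4.5715, 15.2024) (0, 12.0295) (0, 0) (47, 0) (47, 38.483)]  |A|=1201.1415
5. canonical 5-gon: [(4.5715, 15.2024) (0, 12.0295) (0, 0) (47, 0) (47, 38.483)]
6. shoelace: 1201.1415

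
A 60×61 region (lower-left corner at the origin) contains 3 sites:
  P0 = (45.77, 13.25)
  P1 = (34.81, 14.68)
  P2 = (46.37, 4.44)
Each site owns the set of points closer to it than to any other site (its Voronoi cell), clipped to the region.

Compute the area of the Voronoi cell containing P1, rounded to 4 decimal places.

1. box [0,60]×[0,61]: [(0, 0) (60, 0) (60, 61) (0, 61)]
2. ⊥bis P1·P0 via (40.29,13.965): [(0, 0) (38.4679, 0) (46.4269, 61) (0, 61)]  |A|=2589.2911
3. ⊥bis P1·P2 via (40.59,9.56): [(0, 0) (32.1216, 0) (39.5642, 8.4019) (46.4269, 61) (0, 61)]  |A|=2562.6305
4. canonical 5-gon: [(0, 0) (32.1216, 0) (39.5642, 8.4019) (46.4269, 61) (0, 61)]
5. shoelace: 2562.6305

Area of P1's cell: 2562.6305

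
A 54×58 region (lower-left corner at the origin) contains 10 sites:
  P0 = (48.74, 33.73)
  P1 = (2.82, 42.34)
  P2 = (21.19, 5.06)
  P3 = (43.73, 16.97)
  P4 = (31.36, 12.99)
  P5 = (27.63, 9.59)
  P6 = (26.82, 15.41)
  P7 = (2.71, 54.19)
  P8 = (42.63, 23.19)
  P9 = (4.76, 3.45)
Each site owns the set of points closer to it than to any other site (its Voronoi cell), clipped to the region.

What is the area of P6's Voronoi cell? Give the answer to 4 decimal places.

Area of P6's cell: 385.4647

1. box [0,54]×[0,58]: [(0, 0) (54, 0) (54, 58) (0, 58)]
2. ⊥bis P6·P0 via (37.78,24.57): [(0, 0) (54, 0) (54, 5.1627) (9.8403, 58) (0, 58)]  |A|=1965.3603
3. ⊥bis P6·P1 via (14.82,28.875): [(0, 15.6674) (0, 0) (54, 0) (54, 5.1627) (25.9168, 38.7644)]  |A|=1322.1564
4. ⊥bis P6·P2 via (24.005,10.235): [(5.3132, 20.4026) (42.8207, 0) (54, 0) (54, 5.1627) (25.9168, 38.7644)]  |A|=843.7076
5. ⊥bis P6·P3 via (35.275,16.19): [(5.3132, 20.4026) (36.4488, 3.466) (34.0952, 28.9789) (25.9168, 38.7644)]  |A|=553.1411
6. ⊥bis P6·P4 via (29.09,14.2): [(5.3132, 20.4026) (26.3086, 8.9819) (34.519, 24.385) (34.0952, 28.9789) (25.9168, 38.7644)]  |A|=452.4019
7. ⊥bis P6·P5 via (27.225,12.5): [(5.3132, 20.4026) (21.3454, 11.6817) (28.2607, 12.6441) (34.519, 24.385) (34.0952, 28.9789) (25.9168, 38.7644)]  |A|=440.6788
8. ⊥bis P6·P7 via (14.765,34.8): [(5.3132, 20.4026) (21.3454, 11.6817) (28.2607, 12.6441) (34.519, 24.385) (34.0952, 28.9789) (25.9168, 38.7644)]  |A|=440.6788
9. ⊥bis P6·P8 via (34.725,19.3): [(25.3814, 38.2874) (5.3132, 20.4026) (21.3454, 11.6817) (28.2607, 12.6441) (33.325, 22.145)]  |A|=399.5324
10. ⊥bis P6·P9 via (15.79,9.43): [(25.3814, 38.2874) (8.3661, 23.1233) (11.735, 16.9094) (21.3454, 11.6817) (28.2607, 12.6441) (33.325, 22.145)]  |A|=385.4647
11. canonical 6-gon: [(25.3814, 38.2874) (8.3661, 23.1233) (11.735, 16.9094) (21.3454, 11.6817) (28.2607, 12.6441) (33.325, 22.145)]
12. shoelace: 385.4647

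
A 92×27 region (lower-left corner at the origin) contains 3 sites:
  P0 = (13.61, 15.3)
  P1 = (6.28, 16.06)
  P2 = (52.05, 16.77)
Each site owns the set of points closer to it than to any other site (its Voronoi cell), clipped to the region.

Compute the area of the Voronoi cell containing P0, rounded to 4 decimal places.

1. box [0,92]×[0,27]: [(0, 0) (92, 0) (92, 27) (0, 27)]
2. ⊥bis P0·P1 via (9.945,15.68): [(8.3192, 0) (92, 0) (92, 27) (11.1187, 27)]  |A|=2221.5878
3. ⊥bis P0·P2 via (32.83,16.035): [(8.3192, 0) (33.4432, 0) (32.4107, 27) (11.1187, 27)]  |A|=626.6152
4. canonical 4-gon: [(8.3192, 0) (33.4432, 0) (32.4107, 27) (11.1187, 27)]
5. shoelace: 626.6152

Area of P0's cell: 626.6152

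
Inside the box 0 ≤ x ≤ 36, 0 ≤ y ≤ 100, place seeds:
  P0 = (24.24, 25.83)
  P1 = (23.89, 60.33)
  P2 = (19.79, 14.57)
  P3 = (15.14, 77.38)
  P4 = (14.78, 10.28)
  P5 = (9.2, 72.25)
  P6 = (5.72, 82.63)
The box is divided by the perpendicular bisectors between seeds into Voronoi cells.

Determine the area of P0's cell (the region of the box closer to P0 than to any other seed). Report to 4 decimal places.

1. box [0,36]×[0,100]: [(0, 0) (36, 0) (36, 100) (0, 100)]
2. ⊥bis P0·P1 via (24.065,43.08): [(0, 42.8359) (0, 0) (36, 0) (36, 43.2011)]  |A|=1548.665
3. ⊥bis P0·P2 via (22.015,20.2): [(0, 42.8359) (0, 28.9004) (36, 14.6731) (36, 43.2011)]  |A|=764.3421
4. ⊥bis P0·P3 via (19.69,51.605): [(0, 42.8359) (0, 28.9004) (36, 14.6731) (36, 43.2011)]  |A|=764.3421
5. ⊥bis P0·P4 via (19.51,18.055): [(0, 42.8359) (0, 29.9241) (4.8025, 27.0024) (36, 14.6731) (36, 43.2011)]  |A|=761.884
6. ⊥bis P0·P5 via (16.72,49.04): [(0, 42.8359) (0, 29.9241) (4.8025, 27.0024) (36, 14.6731) (36, 43.2011)]  |A|=761.884
7. ⊥bis P0·P6 via (14.98,54.23): [(0, 42.8359) (0, 29.9241) (4.8025, 27.0024) (36, 14.6731) (36, 43.2011)]  |A|=761.884
8. canonical 5-gon: [(0, 42.8359) (0, 29.9241) (4.8025, 27.0024) (36, 14.6731) (36, 43.2011)]
9. shoelace: 761.884

Area of P0's cell: 761.8840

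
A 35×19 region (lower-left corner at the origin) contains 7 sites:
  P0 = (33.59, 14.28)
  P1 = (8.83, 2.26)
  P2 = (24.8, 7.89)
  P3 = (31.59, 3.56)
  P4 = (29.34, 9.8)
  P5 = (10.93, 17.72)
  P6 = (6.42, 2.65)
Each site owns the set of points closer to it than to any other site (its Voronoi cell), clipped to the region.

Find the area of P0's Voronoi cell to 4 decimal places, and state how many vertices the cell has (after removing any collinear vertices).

Area of P0's cell: 56.0625 (3 vertices)

1. box [0,35]×[0,19]: [(0, 0) (35, 0) (35, 19) (0, 19)]
2. ⊥bis P0·P1 via (21.21,8.27): [(25.2248, 0) (35, 0) (35, 19) (16.001, 19)]  |A|=273.3552
3. ⊥bis P0·P2 via (29.195,11.085): [(35, 3.0997) (35, 19) (23.4411, 19)]  |A|=91.8949
4. ⊥bis P0·P3 via (32.59,8.92): [(30.4831, 9.3131) (35, 8.4704) (35, 19) (23.4411, 19)]  |A|=79.7657
5. ⊥bis P0·P4 via (31.465,12.04): [(35, 8.6865) (35, 19) (24.1283, 19)]  |A|=56.0625
6. ⊥bis P0·P5 via (22.26,16): [(35, 8.6865) (35, 19) (24.1283, 19)]  |A|=56.0625
7. ⊥bis P0·P6 via (20.005,8.465): [(35, 8.6865) (35, 19) (24.1283, 19)]  |A|=56.0625
8. canonical 3-gon: [(35, 8.6865) (35, 19) (24.1283, 19)]
9. shoelace: 56.0625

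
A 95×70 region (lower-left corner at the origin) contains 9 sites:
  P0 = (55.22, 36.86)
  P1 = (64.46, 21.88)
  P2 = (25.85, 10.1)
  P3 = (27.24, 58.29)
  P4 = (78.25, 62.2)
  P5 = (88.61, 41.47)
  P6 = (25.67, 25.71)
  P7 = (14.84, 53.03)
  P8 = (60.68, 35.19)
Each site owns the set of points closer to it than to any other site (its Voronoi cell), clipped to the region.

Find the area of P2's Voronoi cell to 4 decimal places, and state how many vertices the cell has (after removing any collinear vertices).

1. box [0,95]×[0,70]: [(0, 0) (95, 0) (95, 70) (0, 70)]
2. ⊥bis P2·P0 via (40.535,23.48): [(0, 67.9685) (0, 0) (61.9284, 0)]  |A|=2104.5918
3. ⊥bis P2·P1 via (45.155,15.99): [(44.0452, 19.6274) (0, 67.9685) (0, 0) (50.0336, 0)]  |A|=1987.8593
4. ⊥bis P2·P3 via (26.545,34.195): [(44.0452, 19.6274) (30.8863, 34.0698) (0, 34.9607) (0, 0) (50.0336, 0)]  |A|=1478.1141
5. ⊥bis P2·P4 via (52.05,36.15): [(44.0452, 19.6274) (30.8863, 34.0698) (0, 34.9607) (0, 0) (50.0336, 0)]  |A|=1478.1141
6. ⊥bis P2·P5 via (57.23,25.785): [(44.0452, 19.6274) (30.8863, 34.0698) (0, 34.9607) (0, 0) (50.0336, 0)]  |A|=1478.1141
7. ⊥bis P2·P6 via (25.76,17.905): [(44.5048, 18.1211) (0, 17.608) (0, 0) (50.0336, 0)]  |A|=845.1522
8. ⊥bis P2·P7 via (20.345,31.565): [(44.5048, 18.1211) (0, 17.608) (0, 0) (50.0336, 0)]  |A|=845.1522
9. ⊥bis P2·P8 via (43.265,22.645): [(44.5048, 18.1211) (0, 17.608) (0, 0) (50.0336, 0)]  |A|=845.1522
10. canonical 4-gon: [(44.5048, 18.1211) (0, 17.608) (0, 0) (50.0336, 0)]
11. shoelace: 845.1522

Area of P2's cell: 845.1522 (4 vertices)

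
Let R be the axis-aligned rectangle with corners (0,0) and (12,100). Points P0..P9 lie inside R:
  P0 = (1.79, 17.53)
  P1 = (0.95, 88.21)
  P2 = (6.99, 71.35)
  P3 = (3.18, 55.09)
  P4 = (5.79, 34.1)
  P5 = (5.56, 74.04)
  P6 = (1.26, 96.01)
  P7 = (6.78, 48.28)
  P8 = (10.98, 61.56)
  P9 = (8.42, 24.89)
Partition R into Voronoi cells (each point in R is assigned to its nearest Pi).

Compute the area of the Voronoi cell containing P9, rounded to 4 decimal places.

Area of P9's cell: 105.3082

1. box [0,12]×[0,100]: [(0, 0) (12, 0) (12, 100) (0, 100)]
2. ⊥bis P9·P0 via (5.105,21.21): [(0, 25.8087) (12, 14.9989) (12, 100) (0, 100)]  |A|=955.1548
3. ⊥bis P9·P1 via (4.685,56.55): [(0, 55.9973) (0, 25.8087) (12, 14.9989) (12, 57.413)]  |A|=435.6164
4. ⊥bis P9·P2 via (7.705,48.12): [(0, 47.8828) (0, 25.8087) (12, 14.9989) (12, 48.2522)]  |A|=331.965
5. ⊥bis P9·P3 via (5.8,39.99): [(0, 38.9836) (0, 25.8087) (12, 14.9989) (12, 41.0658)]  |A|=235.4512
6. ⊥bis P9·P4 via (7.105,29.495): [(0, 27.4661) (0, 25.8087) (12, 14.9989) (12, 30.8928)]  |A|=105.3082
7. ⊥bis P9·P5 via (6.99,49.465): [(0, 27.4661) (0, 25.8087) (12, 14.9989) (12, 30.8928)]  |A|=105.3082
8. ⊥bis P9·P6 via (4.84,60.45): [(0, 27.4661) (0, 25.8087) (12, 14.9989) (12, 30.8928)]  |A|=105.3082
9. ⊥bis P9·P7 via (7.6,36.585): [(0, 27.4661) (0, 25.8087) (12, 14.9989) (12, 30.8928)]  |A|=105.3082
10. ⊥bis P9·P8 via (9.7,43.225): [(0, 27.4661) (0, 25.8087) (12, 14.9989) (12, 30.8928)]  |A|=105.3082
11. canonical 4-gon: [(0, 27.4661) (0, 25.8087) (12, 14.9989) (12, 30.8928)]
12. shoelace: 105.3082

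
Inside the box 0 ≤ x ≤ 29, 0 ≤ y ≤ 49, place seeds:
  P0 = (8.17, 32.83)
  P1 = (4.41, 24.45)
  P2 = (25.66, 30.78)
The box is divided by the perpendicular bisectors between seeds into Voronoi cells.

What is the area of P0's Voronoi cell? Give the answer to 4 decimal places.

Area of P0's cell: 374.6641

1. box [0,29]×[0,49]: [(0, 0) (29, 0) (29, 49) (0, 49)]
2. ⊥bis P0·P1 via (6.29,28.64): [(0, 31.4622) (29, 18.4503) (29, 49) (0, 49)]  |A|=697.268
3. ⊥bis P0·P2 via (16.915,31.805): [(0, 31.4622) (16.0317, 24.269) (18.9304, 49) (0, 49)]  |A|=374.6641
4. canonical 4-gon: [(0, 31.4622) (16.0317, 24.269) (18.9304, 49) (0, 49)]
5. shoelace: 374.6641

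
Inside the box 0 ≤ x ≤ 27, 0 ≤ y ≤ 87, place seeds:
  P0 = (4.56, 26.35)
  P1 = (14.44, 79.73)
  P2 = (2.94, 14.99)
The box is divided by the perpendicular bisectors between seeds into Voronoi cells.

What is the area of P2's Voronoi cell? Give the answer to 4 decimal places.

1. box [0,27]×[0,87]: [(0, 0) (27, 0) (27, 87) (0, 87)]
2. ⊥bis P2·P0 via (3.75,20.67): [(0, 21.2048) (0, 0) (27, 0) (27, 17.3544)]  |A|=520.5491
3. ⊥bis P2·P1 via (8.69,47.36): [(0, 21.2048) (0, 0) (27, 0) (27, 17.3544)]  |A|=520.5491
4. canonical 4-gon: [(0, 21.2048) (0, 0) (27, 0) (27, 17.3544)]
5. shoelace: 520.5491

Area of P2's cell: 520.5491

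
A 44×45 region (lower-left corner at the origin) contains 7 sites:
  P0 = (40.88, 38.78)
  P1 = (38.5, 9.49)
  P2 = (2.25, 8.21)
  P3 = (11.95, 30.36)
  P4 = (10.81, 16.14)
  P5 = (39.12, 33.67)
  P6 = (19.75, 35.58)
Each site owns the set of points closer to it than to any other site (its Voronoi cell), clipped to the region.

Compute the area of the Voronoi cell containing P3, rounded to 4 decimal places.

Area of P3's cell: 327.8363

1. box [0,44]×[0,45]: [(0, 0) (44, 0) (44, 45) (0, 45)]
2. ⊥bis P3·P0 via (26.415,34.57): [(0, 0) (36.4765, 0) (23.3794, 45) (0, 45)]  |A|=1346.7574
3. ⊥bis P3·P1 via (25.225,19.925): [(0, 0) (9.5627, 0) (29.2041, 24.987) (23.3794, 45) (0, 45)]  |A|=1010.5088
4. ⊥bis P3·P2 via (7.1,19.285): [(0, 22.3943) (20.2092, 13.5442) (29.2041, 24.987) (23.3794, 45) (0, 45)]  |A|=719.4641
5. ⊥bis P3·P4 via (11.38,23.25): [(0, 24.1623) (26.863, 22.0087) (29.2041, 24.987) (23.3794, 45) (0, 45)]  |A|=580.7418
6. ⊥bis P3·P5 via (25.535,32.015): [(0, 24.1623) (26.7529, 22.0176) (24.3661, 41.6097) (23.3794, 45) (0, 45)]  |A|=553.0122
7. ⊥bis P3·P6 via (15.85,32.97): [(0, 24.1623) (22.9771, 22.3203) (7.7992, 45) (0, 45)]  |A|=327.8363
8. canonical 4-gon: [(0, 24.1623) (22.9771, 22.3203) (7.7992, 45) (0, 45)]
9. shoelace: 327.8363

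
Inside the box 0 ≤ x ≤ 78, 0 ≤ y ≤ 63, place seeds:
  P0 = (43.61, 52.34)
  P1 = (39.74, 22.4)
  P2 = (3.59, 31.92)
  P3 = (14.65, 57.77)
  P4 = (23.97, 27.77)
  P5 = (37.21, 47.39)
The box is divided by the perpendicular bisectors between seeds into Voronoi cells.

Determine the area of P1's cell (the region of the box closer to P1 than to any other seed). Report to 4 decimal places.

1. box [0,78]×[0,63]: [(0, 0) (78, 0) (78, 63) (0, 63)]
2. ⊥bis P1·P0 via (41.675,37.37): [(0, 42.7568) (0, 0) (78, 0) (78, 32.6747)]  |A|=2941.8298
3. ⊥bis P1·P2 via (21.665,27.16): [(24.924, 39.5352) (14.5125, 0) (78, 0) (78, 32.6747)]  |A|=2122.1172
4. ⊥bis P1·P3 via (27.195,40.085): [(26.1894, 39.3716) (24.5803, 38.2303) (14.5125, 0) (78, 0) (78, 32.6747)]  |A|=2121.2635
5. ⊥bis P1·P4 via (31.855,25.085): [(36.2759, 38.0679) (23.3131, 0) (78, 0) (78, 32.6747)]  |A|=1722.5683
6. ⊥bis P1·P5 via (38.475,34.895): [(51.0071, 36.1638) (35.0784, 34.5511) (23.3131, 0) (78, 0) (78, 32.6747)]  |A|=1695.5254
7. canonical 5-gon: [(51.0071, 36.1638) (35.0784, 34.5511) (23.3131, 0) (78, 0) (78, 32.6747)]
8. shoelace: 1695.5254

Area of P1's cell: 1695.5254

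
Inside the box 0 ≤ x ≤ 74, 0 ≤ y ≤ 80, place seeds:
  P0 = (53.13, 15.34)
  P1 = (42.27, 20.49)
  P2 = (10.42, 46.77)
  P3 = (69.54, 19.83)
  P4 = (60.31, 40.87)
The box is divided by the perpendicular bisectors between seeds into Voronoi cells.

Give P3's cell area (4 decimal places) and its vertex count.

1. box [0,74]×[0,80]: [(0, 0) (74, 0) (74, 80) (0, 80)]
2. ⊥bis P3·P0 via (61.335,17.585): [(66.1465, 0) (74, 0) (74, 80) (44.2574, 80)]  |A|=1503.844
3. ⊥bis P3·P1 via (55.905,20.16): [(56.289, 36.027) (66.1465, 0) (74, 0) (74, 80) (57.3533, 80)]  |A|=1215.9116
4. ⊥bis P3·P2 via (39.98,33.3): [(57.1341, 70.9448) (56.289, 36.027) (66.1465, 0) (74, 0) (74, 80) (61.2604, 80)]  |A|=1198.2217
5. ⊥bis P3·P4 via (64.925,30.35): [(58.6014, 27.5759) (66.1465, 0) (74, 0) (74, 34.3311)]  |A|=372.6099
6. canonical 4-gon: [(58.6014, 27.5759) (66.1465, 0) (74, 0) (74, 34.3311)]
7. shoelace: 372.6099

Area of P3's cell: 372.6099 (4 vertices)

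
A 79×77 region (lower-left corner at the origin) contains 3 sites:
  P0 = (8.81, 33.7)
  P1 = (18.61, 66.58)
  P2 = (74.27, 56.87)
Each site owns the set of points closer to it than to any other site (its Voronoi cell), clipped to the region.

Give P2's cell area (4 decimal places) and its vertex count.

Area of P2's cell: 2365.3973 (5 vertices)

1. box [0,79]×[0,77]: [(0, 0) (79, 0) (79, 77) (0, 77)]
2. ⊥bis P2·P0 via (41.54,45.285): [(57.5689, 0) (79, 0) (79, 77) (30.3143, 77)]  |A|=2699.4971
3. ⊥bis P2·P1 via (46.44,61.725): [(42.9011, 41.4395) (57.5689, 0) (79, 0) (79, 77) (49.1048, 77)]  |A|=2365.3973
4. canonical 5-gon: [(42.9011, 41.4395) (57.5689, 0) (79, 0) (79, 77) (49.1048, 77)]
5. shoelace: 2365.3973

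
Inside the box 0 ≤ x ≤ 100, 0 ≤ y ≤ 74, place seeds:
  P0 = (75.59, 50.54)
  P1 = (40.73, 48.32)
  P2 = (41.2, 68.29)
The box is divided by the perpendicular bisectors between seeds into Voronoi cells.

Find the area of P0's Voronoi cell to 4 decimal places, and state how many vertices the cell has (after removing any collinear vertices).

Area of P0's cell: 2962.5566 (5 vertices)

1. box [0,100]×[0,74]: [(0, 0) (100, 0) (100, 74) (0, 74)]
2. ⊥bis P0·P1 via (58.16,49.43): [(61.3079, 0) (100, 0) (100, 74) (56.5953, 74)]  |A|=3037.5828
3. ⊥bis P0·P2 via (58.395,59.415): [(57.6198, 57.913) (61.3079, 0) (100, 0) (100, 74) (65.9229, 74)]  |A|=2962.5566
4. canonical 5-gon: [(57.6198, 57.913) (61.3079, 0) (100, 0) (100, 74) (65.9229, 74)]
5. shoelace: 2962.5566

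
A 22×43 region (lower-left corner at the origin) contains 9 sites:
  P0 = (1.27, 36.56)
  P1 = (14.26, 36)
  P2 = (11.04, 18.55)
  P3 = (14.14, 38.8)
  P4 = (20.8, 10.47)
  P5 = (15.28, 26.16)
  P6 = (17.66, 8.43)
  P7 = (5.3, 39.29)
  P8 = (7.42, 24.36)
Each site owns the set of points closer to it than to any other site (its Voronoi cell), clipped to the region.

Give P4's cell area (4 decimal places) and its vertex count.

Area of P4's cell: 47.8749 (4 vertices)

1. box [0,22]×[0,43]: [(0, 0) (22, 0) (22, 43) (0, 43)]
2. ⊥bis P4·P0 via (11.035,23.515): [(0, 15.2546) (0, 0) (22, 0) (22, 31.723)]  |A|=516.7536
3. ⊥bis P4·P1 via (17.53,23.235): [(7.0873, 20.5599) (0, 15.2546) (0, 0) (22, 0) (22, 24.3801)]  |A|=462.0023
4. ⊥bis P4·P2 via (15.92,14.51): [(3.9076, 0) (22, 0) (22, 21.8542)]  |A|=197.6968
5. ⊥bis P4·P3 via (17.47,24.635): [(3.9076, 0) (22, 0) (22, 21.8542)]  |A|=197.6968
6. ⊥bis P4·P5 via (18.04,18.315): [(19.4933, 18.8263) (3.9076, 0) (22, 0) (22, 19.7082)]  |A|=195.0072
7. ⊥bis P4·P6 via (19.23,9.45): [(19.4933, 18.8263) (15.9327, 14.5253) (22, 5.1864) (22, 19.7082)]  |A|=47.8749
8. ⊥bis P4·P7 via (13.05,24.88): [(19.4933, 18.8263) (15.9327, 14.5253) (22, 5.1864) (22, 19.7082)]  |A|=47.8749
9. ⊥bis P4·P8 via (14.11,17.415): [(19.4933, 18.8263) (15.9327, 14.5253) (22, 5.1864) (22, 19.7082)]  |A|=47.8749
10. canonical 4-gon: [(19.4933, 18.8263) (15.9327, 14.5253) (22, 5.1864) (22, 19.7082)]
11. shoelace: 47.8749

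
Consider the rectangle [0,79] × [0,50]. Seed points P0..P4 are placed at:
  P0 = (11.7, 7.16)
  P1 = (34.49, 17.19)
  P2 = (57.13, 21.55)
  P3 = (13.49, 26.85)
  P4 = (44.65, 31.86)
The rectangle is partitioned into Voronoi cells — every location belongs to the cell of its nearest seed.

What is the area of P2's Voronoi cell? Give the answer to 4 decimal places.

Area of P2's cell: 1265.3742

1. box [0,79]×[0,50]: [(0, 0) (79, 0) (79, 50) (0, 50)]
2. ⊥bis P2·P0 via (34.415,14.355): [(38.962, 0) (79, 0) (79, 50) (23.1244, 50)]  |A|=2397.8407
3. ⊥bis P2·P1 via (45.81,19.37): [(49.5403, 0) (79, 0) (79, 50) (39.9113, 50)]  |A|=1713.7111
4. ⊥bis P2·P3 via (35.31,24.2): [(49.5403, 0) (79, 0) (79, 50) (39.9113, 50)]  |A|=1713.7111
5. ⊥bis P2·P4 via (50.89,26.705): [(45.6248, 20.3316) (49.5403, 0) (79, 0) (79, 50) (70.1345, 50)]  |A|=1265.3742
6. canonical 5-gon: [(45.6248, 20.3316) (49.5403, 0) (79, 0) (79, 50) (70.1345, 50)]
7. shoelace: 1265.3742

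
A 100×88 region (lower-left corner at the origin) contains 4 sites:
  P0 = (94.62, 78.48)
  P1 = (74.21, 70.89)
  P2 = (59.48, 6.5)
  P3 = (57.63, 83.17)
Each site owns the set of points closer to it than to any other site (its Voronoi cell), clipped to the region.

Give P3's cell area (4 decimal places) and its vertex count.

Area of P3's cell: 2544.1825 (4 vertices)

1. box [0,100]×[0,88]: [(0, 0) (100, 0) (100, 88) (0, 88)]
2. ⊥bis P3·P0 via (76.125,80.825): [(0, 0) (65.8771, 0) (77.0347, 88) (0, 88)]  |A|=6288.121
3. ⊥bis P3·P1 via (65.92,77.03): [(0, 0) (8.8676, 0) (74.0449, 88) (0, 88)]  |A|=3648.1531
4. ⊥bis P3·P2 via (58.555,44.835): [(0, 43.4221) (41.7748, 44.4301) (74.0449, 88) (0, 88)]  |A|=2544.1825
5. canonical 4-gon: [(0, 43.4221) (41.7748, 44.4301) (74.0449, 88) (0, 88)]
6. shoelace: 2544.1825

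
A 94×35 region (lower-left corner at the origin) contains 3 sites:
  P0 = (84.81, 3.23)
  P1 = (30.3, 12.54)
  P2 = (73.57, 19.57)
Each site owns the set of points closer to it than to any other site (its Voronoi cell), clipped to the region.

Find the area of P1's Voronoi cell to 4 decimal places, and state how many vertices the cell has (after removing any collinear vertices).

1. box [0,94]×[0,35]: [(0, 0) (94, 0) (94, 35) (0, 35)]
2. ⊥bis P1·P0 via (57.555,7.885): [(0, 0) (56.2083, 0) (62.1861, 35) (0, 35)]  |A|=2071.9016
3. ⊥bis P1·P2 via (51.935,16.055): [(0, 0) (54.5434, 0) (48.857, 35) (0, 35)]  |A|=1809.5082
4. canonical 4-gon: [(0, 0) (54.5434, 0) (48.857, 35) (0, 35)]
5. shoelace: 1809.5082

Area of P1's cell: 1809.5082 (4 vertices)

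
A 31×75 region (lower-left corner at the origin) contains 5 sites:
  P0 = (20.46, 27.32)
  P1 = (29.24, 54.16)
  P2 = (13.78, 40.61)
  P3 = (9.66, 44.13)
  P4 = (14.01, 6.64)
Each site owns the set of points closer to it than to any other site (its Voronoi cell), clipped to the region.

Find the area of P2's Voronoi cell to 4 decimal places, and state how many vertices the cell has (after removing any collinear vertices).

Area of P2's cell: 254.5824 (4 vertices)

1. box [0,31]×[0,75]: [(0, 0) (31, 0) (31, 75) (0, 75)]
2. ⊥bis P2·P0 via (17.12,33.965): [(0, 25.3599) (31, 40.9416) (31, 75) (0, 75)]  |A|=1297.3273
3. ⊥bis P2·P1 via (21.51,47.385): [(0, 71.927) (0, 25.3599) (28.3325, 39.6008)]  |A|=659.6819
4. ⊥bis P2·P3 via (11.72,42.37): [(18.7222, 50.5658) (0, 28.6523) (0, 25.3599) (28.3325, 39.6008)]  |A|=254.5824
5. ⊥bis P2·P4 via (13.895,23.625): [(18.7222, 50.5658) (0, 28.6523) (0, 25.3599) (28.3325, 39.6008)]  |A|=254.5824
6. canonical 4-gon: [(18.7222, 50.5658) (0, 28.6523) (0, 25.3599) (28.3325, 39.6008)]
7. shoelace: 254.5824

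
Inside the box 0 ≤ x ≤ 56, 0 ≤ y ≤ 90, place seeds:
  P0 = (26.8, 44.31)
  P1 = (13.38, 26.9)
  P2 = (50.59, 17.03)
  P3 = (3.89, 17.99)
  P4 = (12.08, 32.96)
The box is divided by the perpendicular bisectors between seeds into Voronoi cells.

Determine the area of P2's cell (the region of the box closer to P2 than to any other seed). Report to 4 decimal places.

1. box [0,56]×[0,90]: [(0, 0) (56, 0) (56, 90) (0, 90)]
2. ⊥bis P2·P0 via (38.695,30.67): [(3.5257, 0) (56, 0) (56, 45.7611)]  |A|=1200.6415
3. ⊥bis P2·P1 via (31.985,21.965): [(32.9696, 25.6771) (26.1588, 0) (56, 0) (56, 45.7611)]  |A|=910.0659
4. ⊥bis P2·P3 via (27.24,17.51): [(32.9696, 25.6771) (26.9406, 2.9477) (26.8801, 0) (56, 0) (56, 45.7611)]  |A|=909.0028
5. ⊥bis P2·P4 via (31.335,24.995): [(32.9696, 25.6771) (26.9406, 2.9477) (26.8801, 0) (56, 0) (56, 45.7611)]  |A|=909.0028
6. canonical 5-gon: [(32.9696, 25.6771) (26.9406, 2.9477) (26.8801, 0) (56, 0) (56, 45.7611)]
7. shoelace: 909.0028

Area of P2's cell: 909.0028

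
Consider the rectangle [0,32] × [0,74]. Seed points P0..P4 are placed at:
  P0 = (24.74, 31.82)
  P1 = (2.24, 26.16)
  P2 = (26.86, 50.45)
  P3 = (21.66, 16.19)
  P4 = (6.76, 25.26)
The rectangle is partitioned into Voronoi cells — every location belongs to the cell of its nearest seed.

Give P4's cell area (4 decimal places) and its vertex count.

1. box [0,32]×[0,74]: [(0, 0) (32, 0) (32, 74) (0, 74)]
2. ⊥bis P4·P0 via (15.75,28.54): [(0, 71.7084) (0, 0) (26.1628, 0)]  |A|=938.0474
3. ⊥bis P4·P1 via (4.5,25.71): [(8.8365, 47.4889) (0, 3.11) (0, 0) (26.1628, 0)]  |A|=634.9622
4. ⊥bis P4·P2 via (16.81,37.855): [(10.5203, 42.8737) (8.2744, 44.6659) (0, 3.11) (0, 0) (26.1628, 0)]  |A|=631.2883
5. ⊥bis P4·P3 via (14.21,20.725): [(16.9556, 25.2355) (10.5203, 42.8737) (8.2744, 44.6659) (0, 3.11) (0, 0) (1.5942, 0)]  |A|=321.2875
6. canonical 6-gon: [(16.9556, 25.2355) (10.5203, 42.8737) (8.2744, 44.6659) (0, 3.11) (0, 0) (1.5942, 0)]
7. shoelace: 321.2875

Area of P4's cell: 321.2875 (6 vertices)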